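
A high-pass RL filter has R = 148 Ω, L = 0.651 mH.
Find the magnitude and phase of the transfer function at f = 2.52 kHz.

Step 1 — Angular frequency: ω = 2π·2520 = 1.583e+04 rad/s.
Step 2 — Transfer function: H(jω) = jωL/(R + jωL).
Step 3 — Numerator jωL = j·10.31; denominator R + jωL = 148 + j10.31.
Step 4 — H = 0.004827 + j0.06931.
Step 5 — Magnitude: |H| = 0.06948 (-23.2 dB); phase: φ = 86.0°.

|H| = 0.06948 (-23.2 dB), φ = 86.0°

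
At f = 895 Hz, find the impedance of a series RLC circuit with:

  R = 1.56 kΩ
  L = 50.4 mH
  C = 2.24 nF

Step 1 — Angular frequency: ω = 2π·f = 2π·895 = 5623 rad/s.
Step 2 — Component impedances:
  R: Z = R = 1560 Ω
  L: Z = jωL = j·5623·0.0504 = 0 + j283.4 Ω
  C: Z = 1/(jωC) = -j/(ω·C) = 0 - j7.939e+04 Ω
Step 3 — Series combination: Z_total = R + L + C = 1560 - j7.91e+04 Ω = 7.912e+04∠-88.9° Ω.

Z = 1560 - j7.91e+04 Ω = 7.912e+04∠-88.9° Ω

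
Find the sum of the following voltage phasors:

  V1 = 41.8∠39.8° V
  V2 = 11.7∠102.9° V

Step 1 — Convert each phasor to rectangular form:
  V1 = 41.8·(cos(39.8°) + j·sin(39.8°)) = 32.11 + j26.76 V
  V2 = 11.7·(cos(102.9°) + j·sin(102.9°)) = -2.612 + j11.4 V
Step 2 — Sum components: V_total = 29.5 + j38.16 V.
Step 3 — Convert to polar: |V_total| = 48.24 V, ∠V_total = 52.3°.

V_total = 48.24∠52.3° V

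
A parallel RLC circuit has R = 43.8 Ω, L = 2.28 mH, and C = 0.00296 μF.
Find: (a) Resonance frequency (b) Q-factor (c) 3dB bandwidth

Step 1 — Resonance: ω₀ = 1/√(LC) = 1/√(0.00228·2.96e-09) = 3.849e+05 rad/s.
Step 2 — f₀ = ω₀/(2π) = 6.126e+04 Hz.
Step 3 — Parallel Q: Q = R/(ω₀L) = 43.8/(3.849e+05·0.00228) = 0.04991.
Step 4 — Bandwidth: Δω = ω₀/Q = 7.713e+06 rad/s; BW = Δω/(2π) = 1.228e+06 Hz.

(a) f₀ = 6.126e+04 Hz  (b) Q = 0.04991  (c) BW = 1.228e+06 Hz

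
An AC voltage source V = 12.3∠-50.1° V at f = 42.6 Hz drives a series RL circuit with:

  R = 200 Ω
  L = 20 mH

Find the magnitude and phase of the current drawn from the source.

Step 1 — Angular frequency: ω = 2π·f = 2π·42.6 = 267.7 rad/s.
Step 2 — Component impedances:
  R: Z = R = 200 Ω
  L: Z = jωL = j·267.7·0.02 = 0 + j5.353 Ω
Step 3 — Series combination: Z_total = R + L = 200 + j5.353 Ω = 200.1∠1.5° Ω.
Step 4 — Source phasor: V = 12.3∠-50.1° V = 7.89 - j9.436 V.
Step 5 — Ohm's law: I = V / Z_total = (7.89 - j9.436) / (200 + j5.353) = 0.03816 - j0.0482 A.
Step 6 — Convert to polar: |I| = 0.06148 A, ∠I = -51.6°.

I = 0.06148∠-51.6° A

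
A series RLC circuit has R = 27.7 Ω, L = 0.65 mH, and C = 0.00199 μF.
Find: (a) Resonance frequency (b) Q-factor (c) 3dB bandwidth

Step 1 — Resonance: ω₀ = 1/√(LC) = 1/√(0.00065·1.99e-09) = 8.793e+05 rad/s.
Step 2 — f₀ = ω₀/(2π) = 1.399e+05 Hz.
Step 3 — Series Q: Q = ω₀L/R = 8.793e+05·0.00065/27.7 = 20.63.
Step 4 — Bandwidth: Δω = ω₀/Q = 4.262e+04 rad/s; BW = Δω/(2π) = 6782 Hz.

(a) f₀ = 1.399e+05 Hz  (b) Q = 20.63  (c) BW = 6782 Hz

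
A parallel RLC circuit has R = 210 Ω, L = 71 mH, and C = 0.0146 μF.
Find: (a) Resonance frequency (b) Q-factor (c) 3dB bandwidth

Step 1 — Resonance: ω₀ = 1/√(LC) = 1/√(0.071·1.46e-08) = 3.106e+04 rad/s.
Step 2 — f₀ = ω₀/(2π) = 4943 Hz.
Step 3 — Parallel Q: Q = R/(ω₀L) = 210/(3.106e+04·0.071) = 0.09523.
Step 4 — Bandwidth: Δω = ω₀/Q = 3.262e+05 rad/s; BW = Δω/(2π) = 5.191e+04 Hz.

(a) f₀ = 4943 Hz  (b) Q = 0.09523  (c) BW = 5.191e+04 Hz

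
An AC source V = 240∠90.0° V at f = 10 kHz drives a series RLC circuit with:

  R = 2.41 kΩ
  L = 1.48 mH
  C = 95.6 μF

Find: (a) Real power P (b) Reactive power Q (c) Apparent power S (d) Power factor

Step 1 — Angular frequency: ω = 2π·f = 2π·1e+04 = 6.283e+04 rad/s.
Step 2 — Component impedances:
  R: Z = R = 2410 Ω
  L: Z = jωL = j·6.283e+04·0.00148 = 0 + j92.99 Ω
  C: Z = 1/(jωC) = -j/(ω·C) = 0 - j0.1665 Ω
Step 3 — Series combination: Z_total = R + L + C = 2410 + j92.82 Ω = 2412∠2.2° Ω.
Step 4 — Source phasor: V = 240∠90.0° V = 0 + j240 V.
Step 5 — Current: I = V / Z = 0.00383 + j0.09944 A = 0.09951∠87.8° A.
Step 6 — Complex power: S = V·I* = 23.87 + j0.9192 VA.
Step 7 — Real power: P = Re(S) = 23.87 W.
Step 8 — Reactive power: Q = Im(S) = 0.9192 VAR.
Step 9 — Apparent power: |S| = 23.88 VA.
Step 10 — Power factor: PF = P/|S| = 0.9993 (lagging).

(a) P = 23.87 W  (b) Q = 0.9192 VAR  (c) S = 23.88 VA  (d) PF = 0.9993 (lagging)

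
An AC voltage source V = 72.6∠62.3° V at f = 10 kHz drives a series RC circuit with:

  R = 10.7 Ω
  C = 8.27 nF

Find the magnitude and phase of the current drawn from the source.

Step 1 — Angular frequency: ω = 2π·f = 2π·1e+04 = 6.283e+04 rad/s.
Step 2 — Component impedances:
  R: Z = R = 10.7 Ω
  C: Z = 1/(jωC) = -j/(ω·C) = 0 - j1924 Ω
Step 3 — Series combination: Z_total = R + C = 10.7 - j1924 Ω = 1925∠-89.7° Ω.
Step 4 — Source phasor: V = 72.6∠62.3° V = 33.75 + j64.28 V.
Step 5 — Ohm's law: I = V / Z_total = (33.75 + j64.28) / (10.7 - j1924) = -0.0333 + j0.01772 A.
Step 6 — Convert to polar: |I| = 0.03772 A, ∠I = 152.0°.

I = 0.03772∠152.0° A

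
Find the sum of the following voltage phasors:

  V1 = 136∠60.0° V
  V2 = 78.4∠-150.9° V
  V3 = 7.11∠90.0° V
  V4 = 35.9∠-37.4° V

Step 1 — Convert each phasor to rectangular form:
  V1 = 136·(cos(60.0°) + j·sin(60.0°)) = 68 + j117.8 V
  V2 = 78.4·(cos(-150.9°) + j·sin(-150.9°)) = -68.5 - j38.13 V
  V3 = 7.11·(cos(90.0°) + j·sin(90.0°)) = 0 + j7.11 V
  V4 = 35.9·(cos(-37.4°) + j·sin(-37.4°)) = 28.52 - j21.8 V
Step 2 — Sum components: V_total = 28.02 + j64.96 V.
Step 3 — Convert to polar: |V_total| = 70.74 V, ∠V_total = 66.7°.

V_total = 70.74∠66.7° V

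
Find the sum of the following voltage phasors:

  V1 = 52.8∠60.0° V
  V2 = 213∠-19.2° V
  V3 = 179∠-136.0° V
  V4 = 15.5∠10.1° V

Step 1 — Convert each phasor to rectangular form:
  V1 = 52.8·(cos(60.0°) + j·sin(60.0°)) = 26.4 + j45.73 V
  V2 = 213·(cos(-19.2°) + j·sin(-19.2°)) = 201.2 - j70.05 V
  V3 = 179·(cos(-136.0°) + j·sin(-136.0°)) = -128.8 - j124.3 V
  V4 = 15.5·(cos(10.1°) + j·sin(10.1°)) = 15.26 + j2.718 V
Step 2 — Sum components: V_total = 114.1 - j145.9 V.
Step 3 — Convert to polar: |V_total| = 185.2 V, ∠V_total = -52.0°.

V_total = 185.2∠-52.0° V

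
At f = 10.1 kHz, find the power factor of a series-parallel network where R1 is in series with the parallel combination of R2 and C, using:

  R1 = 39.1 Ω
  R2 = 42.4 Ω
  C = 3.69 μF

Step 1 — Angular frequency: ω = 2π·f = 2π·1.01e+04 = 6.346e+04 rad/s.
Step 2 — Component impedances:
  R1: Z = R = 39.1 Ω
  R2: Z = R = 42.4 Ω
  C: Z = 1/(jωC) = -j/(ω·C) = 0 - j4.27 Ω
Step 3 — Parallel branch: R2 || C = 1/(1/R2 + 1/C) = 0.4258 - j4.228 Ω.
Step 4 — Series with R1: Z_total = R1 + (R2 || C) = 39.53 - j4.228 Ω = 39.75∠-6.1° Ω.
Step 5 — Power factor: PF = cos(φ) = Re(Z)/|Z| = 39.526/39.751 = 0.9943.
Step 6 — Type: Im(Z) = -4.228 ⇒ leading (phase φ = -6.1°).

PF = 0.9943 (leading, φ = -6.1°)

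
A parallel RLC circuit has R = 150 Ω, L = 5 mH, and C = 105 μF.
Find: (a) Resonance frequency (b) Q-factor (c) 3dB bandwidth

Step 1 — Resonance: ω₀ = 1/√(LC) = 1/√(0.005·0.000105) = 1380 rad/s.
Step 2 — f₀ = ω₀/(2π) = 219.7 Hz.
Step 3 — Parallel Q: Q = R/(ω₀L) = 150/(1380·0.005) = 21.74.
Step 4 — Bandwidth: Δω = ω₀/Q = 63.49 rad/s; BW = Δω/(2π) = 10.11 Hz.

(a) f₀ = 219.7 Hz  (b) Q = 21.74  (c) BW = 10.11 Hz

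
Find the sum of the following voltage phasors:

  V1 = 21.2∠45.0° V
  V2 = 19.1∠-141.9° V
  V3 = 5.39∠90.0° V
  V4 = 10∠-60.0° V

Step 1 — Convert each phasor to rectangular form:
  V1 = 21.2·(cos(45.0°) + j·sin(45.0°)) = 14.99 + j14.99 V
  V2 = 19.1·(cos(-141.9°) + j·sin(-141.9°)) = -15.03 - j11.79 V
  V3 = 5.39·(cos(90.0°) + j·sin(90.0°)) = 0 + j5.39 V
  V4 = 10·(cos(-60.0°) + j·sin(-60.0°)) = 5 - j8.66 V
Step 2 — Sum components: V_total = 4.96 - j0.06498 V.
Step 3 — Convert to polar: |V_total| = 4.961 V, ∠V_total = -0.8°.

V_total = 4.961∠-0.8° V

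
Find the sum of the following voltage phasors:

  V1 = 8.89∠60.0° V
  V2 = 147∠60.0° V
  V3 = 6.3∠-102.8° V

Step 1 — Convert each phasor to rectangular form:
  V1 = 8.89·(cos(60.0°) + j·sin(60.0°)) = 4.445 + j7.699 V
  V2 = 147·(cos(60.0°) + j·sin(60.0°)) = 73.5 + j127.3 V
  V3 = 6.3·(cos(-102.8°) + j·sin(-102.8°)) = -1.396 - j6.143 V
Step 2 — Sum components: V_total = 76.55 + j128.9 V.
Step 3 — Convert to polar: |V_total| = 149.9 V, ∠V_total = 59.3°.

V_total = 149.9∠59.3° V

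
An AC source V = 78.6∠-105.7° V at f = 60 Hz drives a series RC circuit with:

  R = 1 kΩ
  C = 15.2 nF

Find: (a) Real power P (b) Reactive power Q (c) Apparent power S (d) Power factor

Step 1 — Angular frequency: ω = 2π·f = 2π·60 = 377 rad/s.
Step 2 — Component impedances:
  R: Z = R = 1000 Ω
  C: Z = 1/(jωC) = -j/(ω·C) = 0 - j1.745e+05 Ω
Step 3 — Series combination: Z_total = R + C = 1000 - j1.745e+05 Ω = 1.745e+05∠-89.7° Ω.
Step 4 — Source phasor: V = 78.6∠-105.7° V = -21.27 - j75.67 V.
Step 5 — Current: I = V / Z = 0.0004329 - j0.0001244 A = 0.0004504∠-16.0° A.
Step 6 — Complex power: S = V·I* = 0.0002029 - j0.0354 VA.
Step 7 — Real power: P = Re(S) = 0.0002029 W.
Step 8 — Reactive power: Q = Im(S) = -0.0354 VAR.
Step 9 — Apparent power: |S| = 0.0354 VA.
Step 10 — Power factor: PF = P/|S| = 0.00573 (leading).

(a) P = 0.0002029 W  (b) Q = -0.0354 VAR  (c) S = 0.0354 VA  (d) PF = 0.00573 (leading)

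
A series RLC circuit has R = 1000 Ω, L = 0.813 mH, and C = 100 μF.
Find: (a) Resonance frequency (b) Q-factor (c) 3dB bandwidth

Step 1 — Resonance: ω₀ = 1/√(LC) = 1/√(0.000813·0.0001) = 3507 rad/s.
Step 2 — f₀ = ω₀/(2π) = 558.2 Hz.
Step 3 — Series Q: Q = ω₀L/R = 3507·0.000813/1000 = 0.002851.
Step 4 — Bandwidth: Δω = ω₀/Q = 1.23e+06 rad/s; BW = Δω/(2π) = 1.958e+05 Hz.

(a) f₀ = 558.2 Hz  (b) Q = 0.002851  (c) BW = 1.958e+05 Hz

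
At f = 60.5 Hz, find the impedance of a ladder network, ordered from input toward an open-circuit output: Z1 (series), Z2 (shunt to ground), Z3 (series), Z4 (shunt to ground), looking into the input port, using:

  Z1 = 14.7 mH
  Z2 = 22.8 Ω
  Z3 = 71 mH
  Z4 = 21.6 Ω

Step 1 — Angular frequency: ω = 2π·f = 2π·60.5 = 380.1 rad/s.
Step 2 — Component impedances:
  Z1: Z = jωL = j·380.1·0.0147 = 0 + j5.588 Ω
  Z2: Z = R = 22.8 Ω
  Z3: Z = jωL = j·380.1·0.071 = 0 + j26.99 Ω
  Z4: Z = R = 21.6 Ω
Step 3 — Ladder network (open output): work backward from the far end, alternating series and parallel combinations. Z_in = 14.25 + j10.78 Ω = 17.87∠37.1° Ω.

Z = 14.25 + j10.78 Ω = 17.87∠37.1° Ω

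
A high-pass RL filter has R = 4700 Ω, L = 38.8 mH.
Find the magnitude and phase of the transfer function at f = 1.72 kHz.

Step 1 — Angular frequency: ω = 2π·1720 = 1.081e+04 rad/s.
Step 2 — Transfer function: H(jω) = jωL/(R + jωL).
Step 3 — Numerator jωL = j·419.3; denominator R + jωL = 4700 + j419.3.
Step 4 — H = 0.007897 + j0.08851.
Step 5 — Magnitude: |H| = 0.08886 (-21.0 dB); phase: φ = 84.9°.

|H| = 0.08886 (-21.0 dB), φ = 84.9°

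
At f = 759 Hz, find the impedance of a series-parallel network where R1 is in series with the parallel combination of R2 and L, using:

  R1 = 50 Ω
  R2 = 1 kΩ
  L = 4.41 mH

Step 1 — Angular frequency: ω = 2π·f = 2π·759 = 4769 rad/s.
Step 2 — Component impedances:
  R1: Z = R = 50 Ω
  R2: Z = R = 1000 Ω
  L: Z = jωL = j·4769·0.00441 = 0 + j21.03 Ω
Step 3 — Parallel branch: R2 || L = 1/(1/R2 + 1/L) = 0.4421 + j21.02 Ω.
Step 4 — Series with R1: Z_total = R1 + (R2 || L) = 50.44 + j21.02 Ω = 54.65∠22.6° Ω.

Z = 50.44 + j21.02 Ω = 54.65∠22.6° Ω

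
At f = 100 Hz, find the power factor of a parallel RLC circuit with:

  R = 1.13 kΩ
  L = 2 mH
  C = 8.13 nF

Step 1 — Angular frequency: ω = 2π·f = 2π·100 = 628.3 rad/s.
Step 2 — Component impedances:
  R: Z = R = 1130 Ω
  L: Z = jωL = j·628.3·0.002 = 0 + j1.257 Ω
  C: Z = 1/(jωC) = -j/(ω·C) = 0 - j1.958e+05 Ω
Step 3 — Parallel combination: 1/Z_total = 1/R + 1/L + 1/C; Z_total = 0.001397 + j1.257 Ω = 1.257∠89.9° Ω.
Step 4 — Power factor: PF = cos(φ) = Re(Z)/|Z| = 0.0013975/1.2566 = 0.001112.
Step 5 — Type: Im(Z) = 1.257 ⇒ lagging (phase φ = 89.9°).

PF = 0.001112 (lagging, φ = 89.9°)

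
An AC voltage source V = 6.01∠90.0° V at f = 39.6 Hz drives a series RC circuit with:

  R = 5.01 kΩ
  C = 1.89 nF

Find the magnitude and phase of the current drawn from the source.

Step 1 — Angular frequency: ω = 2π·f = 2π·39.6 = 248.8 rad/s.
Step 2 — Component impedances:
  R: Z = R = 5010 Ω
  C: Z = 1/(jωC) = -j/(ω·C) = 0 - j2.126e+06 Ω
Step 3 — Series combination: Z_total = R + C = 5010 - j2.126e+06 Ω = 2.126e+06∠-89.9° Ω.
Step 4 — Source phasor: V = 6.01∠90.0° V = 0 + j6.01 V.
Step 5 — Ohm's law: I = V / Z_total = (0 + j6.01) / (5010 - j2.126e+06) = -2.826e-06 + j6.659e-09 A.
Step 6 — Convert to polar: |I| = 2.826e-06 A, ∠I = 179.9°.

I = 2.826e-06∠179.9° A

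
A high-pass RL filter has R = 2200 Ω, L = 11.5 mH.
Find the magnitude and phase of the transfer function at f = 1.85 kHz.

Step 1 — Angular frequency: ω = 2π·1850 = 1.162e+04 rad/s.
Step 2 — Transfer function: H(jω) = jωL/(R + jωL).
Step 3 — Numerator jωL = j·133.7; denominator R + jωL = 2200 + j133.7.
Step 4 — H = 0.003678 + j0.06054.
Step 5 — Magnitude: |H| = 0.06065 (-24.3 dB); phase: φ = 86.5°.

|H| = 0.06065 (-24.3 dB), φ = 86.5°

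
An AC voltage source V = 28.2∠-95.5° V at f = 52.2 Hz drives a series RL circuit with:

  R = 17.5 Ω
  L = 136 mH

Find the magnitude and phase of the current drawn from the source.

Step 1 — Angular frequency: ω = 2π·f = 2π·52.2 = 328 rad/s.
Step 2 — Component impedances:
  R: Z = R = 17.5 Ω
  L: Z = jωL = j·328·0.136 = 0 + j44.61 Ω
Step 3 — Series combination: Z_total = R + L = 17.5 + j44.61 Ω = 47.92∠68.6° Ω.
Step 4 — Source phasor: V = 28.2∠-95.5° V = -2.703 - j28.07 V.
Step 5 — Ohm's law: I = V / Z_total = (-2.703 - j28.07) / (17.5 + j44.61) = -0.566 - j0.1614 A.
Step 6 — Convert to polar: |I| = 0.5885 A, ∠I = -164.1°.

I = 0.5885∠-164.1° A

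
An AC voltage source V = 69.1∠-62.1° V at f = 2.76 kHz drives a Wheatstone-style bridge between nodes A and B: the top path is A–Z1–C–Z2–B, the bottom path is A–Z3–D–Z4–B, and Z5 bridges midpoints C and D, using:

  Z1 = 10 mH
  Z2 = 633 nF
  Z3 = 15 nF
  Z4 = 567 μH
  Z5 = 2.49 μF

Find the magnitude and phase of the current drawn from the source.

Step 1 — Angular frequency: ω = 2π·f = 2π·2760 = 1.734e+04 rad/s.
Step 2 — Component impedances:
  Z1: Z = jωL = j·1.734e+04·0.01 = 0 + j173.4 Ω
  Z2: Z = 1/(jωC) = -j/(ω·C) = 0 - j91.1 Ω
  Z3: Z = 1/(jωC) = -j/(ω·C) = 0 - j3844 Ω
  Z4: Z = jωL = j·1.734e+04·0.000567 = 0 + j9.833 Ω
  Z5: Z = 1/(jωC) = -j/(ω·C) = 0 - j23.16 Ω
Step 3 — Bridge requires nodal analysis (the Z5 bridge couples midpoints C and D, so the two paths cannot be reduced to a simple series/parallel combination). Setting node B to ground and injecting 1 A at node A, the 3-node admittance system at A, C, D solves to V_A = Z_AB = 0 + j168.2 Ω = 168.2∠90.0° Ω.
Step 4 — Source phasor: V = 69.1∠-62.1° V = 32.33 - j61.07 V.
Step 5 — Ohm's law: I = V / Z_total = (32.33 - j61.07) / (0 + j168.2) = -0.3632 - j0.1923 A.
Step 6 — Convert to polar: |I| = 0.4109 A, ∠I = -152.1°.

I = 0.4109∠-152.1° A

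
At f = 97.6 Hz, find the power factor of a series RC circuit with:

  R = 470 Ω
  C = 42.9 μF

Step 1 — Angular frequency: ω = 2π·f = 2π·97.6 = 613.2 rad/s.
Step 2 — Component impedances:
  R: Z = R = 470 Ω
  C: Z = 1/(jωC) = -j/(ω·C) = 0 - j38.01 Ω
Step 3 — Series combination: Z_total = R + C = 470 - j38.01 Ω = 471.5∠-4.6° Ω.
Step 4 — Power factor: PF = cos(φ) = Re(Z)/|Z| = 470/471.535 = 0.9967.
Step 5 — Type: Im(Z) = -38.01 ⇒ leading (phase φ = -4.6°).

PF = 0.9967 (leading, φ = -4.6°)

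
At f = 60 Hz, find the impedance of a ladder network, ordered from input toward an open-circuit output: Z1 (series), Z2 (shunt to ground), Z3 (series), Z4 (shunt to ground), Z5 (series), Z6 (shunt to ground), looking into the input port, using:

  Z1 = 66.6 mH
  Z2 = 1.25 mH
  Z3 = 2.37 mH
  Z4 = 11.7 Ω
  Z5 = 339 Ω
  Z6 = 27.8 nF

Step 1 — Angular frequency: ω = 2π·f = 2π·60 = 377 rad/s.
Step 2 — Component impedances:
  Z1: Z = jωL = j·377·0.0666 = 0 + j25.11 Ω
  Z2: Z = jωL = j·377·0.00125 = 0 + j0.4712 Ω
  Z3: Z = jωL = j·377·0.00237 = 0 + j0.8935 Ω
  Z4: Z = R = 11.7 Ω
  Z5: Z = R = 339 Ω
  Z6: Z = 1/(jωC) = -j/(ω·C) = 0 - j9.542e+04 Ω
Step 3 — Ladder network (open output): work backward from the far end, alternating series and parallel combinations. Z_in = 0.01873 + j25.58 Ω = 25.58∠90.0° Ω.

Z = 0.01873 + j25.58 Ω = 25.58∠90.0° Ω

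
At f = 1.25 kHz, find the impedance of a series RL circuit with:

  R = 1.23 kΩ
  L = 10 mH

Step 1 — Angular frequency: ω = 2π·f = 2π·1250 = 7854 rad/s.
Step 2 — Component impedances:
  R: Z = R = 1230 Ω
  L: Z = jωL = j·7854·0.01 = 0 + j78.54 Ω
Step 3 — Series combination: Z_total = R + L = 1230 + j78.54 Ω = 1233∠3.7° Ω.

Z = 1230 + j78.54 Ω = 1233∠3.7° Ω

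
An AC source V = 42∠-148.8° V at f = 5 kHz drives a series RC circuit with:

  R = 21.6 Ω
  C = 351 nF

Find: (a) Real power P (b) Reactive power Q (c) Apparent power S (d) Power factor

Step 1 — Angular frequency: ω = 2π·f = 2π·5000 = 3.142e+04 rad/s.
Step 2 — Component impedances:
  R: Z = R = 21.6 Ω
  C: Z = 1/(jωC) = -j/(ω·C) = 0 - j90.69 Ω
Step 3 — Series combination: Z_total = R + C = 21.6 - j90.69 Ω = 93.22∠-76.6° Ω.
Step 4 — Source phasor: V = 42∠-148.8° V = -35.93 - j21.76 V.
Step 5 — Current: I = V / Z = 0.1377 - j0.429 A = 0.4505∠-72.2° A.
Step 6 — Complex power: S = V·I* = 4.384 - j18.41 VA.
Step 7 — Real power: P = Re(S) = 4.384 W.
Step 8 — Reactive power: Q = Im(S) = -18.41 VAR.
Step 9 — Apparent power: |S| = 18.92 VA.
Step 10 — Power factor: PF = P/|S| = 0.2317 (leading).

(a) P = 4.384 W  (b) Q = -18.41 VAR  (c) S = 18.92 VA  (d) PF = 0.2317 (leading)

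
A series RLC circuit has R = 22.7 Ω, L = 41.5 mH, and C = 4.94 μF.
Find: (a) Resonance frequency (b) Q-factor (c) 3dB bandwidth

Step 1 — Resonance: ω₀ = 1/√(LC) = 1/√(0.0415·4.94e-06) = 2209 rad/s.
Step 2 — f₀ = ω₀/(2π) = 351.5 Hz.
Step 3 — Series Q: Q = ω₀L/R = 2209·0.0415/22.7 = 4.038.
Step 4 — Bandwidth: Δω = ω₀/Q = 547 rad/s; BW = Δω/(2π) = 87.06 Hz.

(a) f₀ = 351.5 Hz  (b) Q = 4.038  (c) BW = 87.06 Hz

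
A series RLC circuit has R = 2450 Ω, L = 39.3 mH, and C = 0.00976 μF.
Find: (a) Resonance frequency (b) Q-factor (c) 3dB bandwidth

Step 1 — Resonance: ω₀ = 1/√(LC) = 1/√(0.0393·9.76e-09) = 5.106e+04 rad/s.
Step 2 — f₀ = ω₀/(2π) = 8126 Hz.
Step 3 — Series Q: Q = ω₀L/R = 5.106e+04·0.0393/2450 = 0.819.
Step 4 — Bandwidth: Δω = ω₀/Q = 6.234e+04 rad/s; BW = Δω/(2π) = 9922 Hz.

(a) f₀ = 8126 Hz  (b) Q = 0.819  (c) BW = 9922 Hz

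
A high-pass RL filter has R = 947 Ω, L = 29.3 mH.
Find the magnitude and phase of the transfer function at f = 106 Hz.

Step 1 — Angular frequency: ω = 2π·106 = 666 rad/s.
Step 2 — Transfer function: H(jω) = jωL/(R + jωL).
Step 3 — Numerator jωL = j·19.51; denominator R + jωL = 947 + j19.51.
Step 4 — H = 0.0004244 + j0.0206.
Step 5 — Magnitude: |H| = 0.0206 (-33.7 dB); phase: φ = 88.8°.

|H| = 0.0206 (-33.7 dB), φ = 88.8°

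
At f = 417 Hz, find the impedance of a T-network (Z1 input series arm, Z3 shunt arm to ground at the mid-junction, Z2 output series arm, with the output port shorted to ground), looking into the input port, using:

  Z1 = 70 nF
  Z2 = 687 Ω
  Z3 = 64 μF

Step 1 — Angular frequency: ω = 2π·f = 2π·417 = 2620 rad/s.
Step 2 — Component impedances:
  Z1: Z = 1/(jωC) = -j/(ω·C) = 0 - j5452 Ω
  Z2: Z = R = 687 Ω
  Z3: Z = 1/(jωC) = -j/(ω·C) = 0 - j5.964 Ω
Step 3 — With the output port shorted to ground, the output series arm Z2 runs from the junction to ground; the shunt arm Z3 also runs from the junction to ground. They appear in parallel: Z3 || Z2 = 0.05176 - j5.963 Ω.
Step 4 — Series with input arm Z1: Z_in = Z1 + (Z3 || Z2) = 0.05176 - j5458 Ω = 5458∠-90.0° Ω.

Z = 0.05176 - j5458 Ω = 5458∠-90.0° Ω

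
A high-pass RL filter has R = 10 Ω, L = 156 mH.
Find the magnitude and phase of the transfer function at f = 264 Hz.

Step 1 — Angular frequency: ω = 2π·264 = 1659 rad/s.
Step 2 — Transfer function: H(jω) = jωL/(R + jωL).
Step 3 — Numerator jωL = j·258.8; denominator R + jωL = 10 + j258.8.
Step 4 — H = 0.9985 + j0.03859.
Step 5 — Magnitude: |H| = 0.9993 (-0.0 dB); phase: φ = 2.2°.

|H| = 0.9993 (-0.0 dB), φ = 2.2°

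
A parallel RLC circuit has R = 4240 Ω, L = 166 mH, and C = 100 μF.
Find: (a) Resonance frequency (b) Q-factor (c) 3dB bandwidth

Step 1 — Resonance: ω₀ = 1/√(LC) = 1/√(0.166·0.0001) = 245.4 rad/s.
Step 2 — f₀ = ω₀/(2π) = 39.06 Hz.
Step 3 — Parallel Q: Q = R/(ω₀L) = 4240/(245.4·0.166) = 104.1.
Step 4 — Bandwidth: Δω = ω₀/Q = 2.358 rad/s; BW = Δω/(2π) = 0.3754 Hz.

(a) f₀ = 39.06 Hz  (b) Q = 104.1  (c) BW = 0.3754 Hz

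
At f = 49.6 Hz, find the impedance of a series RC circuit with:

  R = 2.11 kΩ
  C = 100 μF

Step 1 — Angular frequency: ω = 2π·f = 2π·49.6 = 311.6 rad/s.
Step 2 — Component impedances:
  R: Z = R = 2110 Ω
  C: Z = 1/(jωC) = -j/(ω·C) = 0 - j32.09 Ω
Step 3 — Series combination: Z_total = R + C = 2110 - j32.09 Ω = 2110∠-0.9° Ω.

Z = 2110 - j32.09 Ω = 2110∠-0.9° Ω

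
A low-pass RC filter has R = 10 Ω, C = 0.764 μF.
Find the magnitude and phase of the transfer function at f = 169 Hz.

Step 1 — Angular frequency: ω = 2π·169 = 1062 rad/s.
Step 2 — Transfer function: H(jω) = 1/(1 + jωRC).
Step 3 — Denominator: 1 + jωRC = 1 + j·1062·10·7.64e-07 = 1 + j0.008113.
Step 4 — H = 0.9999 - j0.008112.
Step 5 — Magnitude: |H| = 1 (-0.0 dB); phase: φ = -0.5°.

|H| = 1 (-0.0 dB), φ = -0.5°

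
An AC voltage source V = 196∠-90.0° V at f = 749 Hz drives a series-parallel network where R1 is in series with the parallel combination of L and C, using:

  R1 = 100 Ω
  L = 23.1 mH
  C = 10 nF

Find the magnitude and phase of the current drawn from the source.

Step 1 — Angular frequency: ω = 2π·f = 2π·749 = 4706 rad/s.
Step 2 — Component impedances:
  R1: Z = R = 100 Ω
  L: Z = jωL = j·4706·0.0231 = 0 + j108.7 Ω
  C: Z = 1/(jωC) = -j/(ω·C) = 0 - j2.125e+04 Ω
Step 3 — Parallel branch: L || C = 1/(1/L + 1/C) = 0 + j109.3 Ω.
Step 4 — Series with R1: Z_total = R1 + (L || C) = 100 + j109.3 Ω = 148.1∠47.5° Ω.
Step 5 — Source phasor: V = 196∠-90.0° V = 0 - j196 V.
Step 6 — Ohm's law: I = V / Z_total = (0 - j196) / (100 + j109.3) = -0.9762 - j0.8933 A.
Step 7 — Convert to polar: |I| = 1.323 A, ∠I = -137.5°.

I = 1.323∠-137.5° A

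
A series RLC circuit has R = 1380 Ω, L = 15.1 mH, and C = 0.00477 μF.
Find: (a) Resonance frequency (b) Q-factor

Step 1 — Resonance condition Im(Z)=0 gives ω₀ = 1/√(LC).
Step 2 — ω₀ = 1/√(0.0151·4.77e-09) = 1.178e+05 rad/s.
Step 3 — f₀ = ω₀/(2π) = 1.875e+04 Hz.
Step 4 — Series Q: Q = ω₀L/R = 1.178e+05·0.0151/1380 = 1.289.

(a) f₀ = 1.875e+04 Hz  (b) Q = 1.289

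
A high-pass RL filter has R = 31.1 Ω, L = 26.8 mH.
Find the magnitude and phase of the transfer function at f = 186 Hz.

Step 1 — Angular frequency: ω = 2π·186 = 1169 rad/s.
Step 2 — Transfer function: H(jω) = jωL/(R + jωL).
Step 3 — Numerator jωL = j·31.32; denominator R + jωL = 31.1 + j31.32.
Step 4 — H = 0.5035 + j0.5.
Step 5 — Magnitude: |H| = 0.7096 (-3.0 dB); phase: φ = 44.8°.

|H| = 0.7096 (-3.0 dB), φ = 44.8°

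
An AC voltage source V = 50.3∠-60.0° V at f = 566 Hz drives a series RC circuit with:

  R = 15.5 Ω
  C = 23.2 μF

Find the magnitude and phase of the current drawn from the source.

Step 1 — Angular frequency: ω = 2π·f = 2π·566 = 3556 rad/s.
Step 2 — Component impedances:
  R: Z = R = 15.5 Ω
  C: Z = 1/(jωC) = -j/(ω·C) = 0 - j12.12 Ω
Step 3 — Series combination: Z_total = R + C = 15.5 - j12.12 Ω = 19.68∠-38.0° Ω.
Step 4 — Source phasor: V = 50.3∠-60.0° V = 25.15 - j43.56 V.
Step 5 — Ohm's law: I = V / Z_total = (25.15 - j43.56) / (15.5 - j12.12) = 2.371 - j0.9566 A.
Step 6 — Convert to polar: |I| = 2.556 A, ∠I = -22.0°.

I = 2.556∠-22.0° A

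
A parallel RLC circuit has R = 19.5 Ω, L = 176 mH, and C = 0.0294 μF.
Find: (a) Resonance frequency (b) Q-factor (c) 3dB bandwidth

Step 1 — Resonance: ω₀ = 1/√(LC) = 1/√(0.176·2.94e-08) = 1.39e+04 rad/s.
Step 2 — f₀ = ω₀/(2π) = 2213 Hz.
Step 3 — Parallel Q: Q = R/(ω₀L) = 19.5/(1.39e+04·0.176) = 0.00797.
Step 4 — Bandwidth: Δω = ω₀/Q = 1.744e+06 rad/s; BW = Δω/(2π) = 2.776e+05 Hz.

(a) f₀ = 2213 Hz  (b) Q = 0.00797  (c) BW = 2.776e+05 Hz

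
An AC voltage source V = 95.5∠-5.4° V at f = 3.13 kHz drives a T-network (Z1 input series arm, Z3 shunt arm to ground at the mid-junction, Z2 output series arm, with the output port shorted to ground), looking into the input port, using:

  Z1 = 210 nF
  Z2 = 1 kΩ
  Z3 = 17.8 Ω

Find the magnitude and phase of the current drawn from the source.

Step 1 — Angular frequency: ω = 2π·f = 2π·3130 = 1.967e+04 rad/s.
Step 2 — Component impedances:
  Z1: Z = 1/(jωC) = -j/(ω·C) = 0 - j242.1 Ω
  Z2: Z = R = 1000 Ω
  Z3: Z = R = 17.8 Ω
Step 3 — With the output port shorted to ground, the output series arm Z2 runs from the junction to ground; the shunt arm Z3 also runs from the junction to ground. They appear in parallel: Z3 || Z2 = 17.49 Ω.
Step 4 — Series with input arm Z1: Z_in = Z1 + (Z3 || Z2) = 17.49 - j242.1 Ω = 242.8∠-85.9° Ω.
Step 5 — Source phasor: V = 95.5∠-5.4° V = 95.08 - j8.987 V.
Step 6 — Ohm's law: I = V / Z_total = (95.08 - j8.987) / (17.49 - j242.1) = 0.06514 + j0.388 A.
Step 7 — Convert to polar: |I| = 0.3934 A, ∠I = 80.5°.

I = 0.3934∠80.5° A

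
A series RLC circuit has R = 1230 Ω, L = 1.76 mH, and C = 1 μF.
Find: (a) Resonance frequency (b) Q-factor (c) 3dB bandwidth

Step 1 — Resonance: ω₀ = 1/√(LC) = 1/√(0.00176·1e-06) = 2.384e+04 rad/s.
Step 2 — f₀ = ω₀/(2π) = 3794 Hz.
Step 3 — Series Q: Q = ω₀L/R = 2.384e+04·0.00176/1230 = 0.03411.
Step 4 — Bandwidth: Δω = ω₀/Q = 6.989e+05 rad/s; BW = Δω/(2π) = 1.112e+05 Hz.

(a) f₀ = 3794 Hz  (b) Q = 0.03411  (c) BW = 1.112e+05 Hz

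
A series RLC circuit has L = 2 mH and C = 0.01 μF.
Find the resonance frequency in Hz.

Step 1 — Resonance condition Im(Z)=0 gives ω₀ = 1/√(LC).
Step 2 — ω₀ = 1/√(0.002·1e-08) = 2.236e+05 rad/s.
Step 3 — f₀ = ω₀/(2π) = 3.559e+04 Hz.

f₀ = 3.559e+04 Hz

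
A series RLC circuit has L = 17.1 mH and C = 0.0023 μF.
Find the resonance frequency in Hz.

Step 1 — Resonance condition Im(Z)=0 gives ω₀ = 1/√(LC).
Step 2 — ω₀ = 1/√(0.0171·2.3e-09) = 1.595e+05 rad/s.
Step 3 — f₀ = ω₀/(2π) = 2.538e+04 Hz.

f₀ = 2.538e+04 Hz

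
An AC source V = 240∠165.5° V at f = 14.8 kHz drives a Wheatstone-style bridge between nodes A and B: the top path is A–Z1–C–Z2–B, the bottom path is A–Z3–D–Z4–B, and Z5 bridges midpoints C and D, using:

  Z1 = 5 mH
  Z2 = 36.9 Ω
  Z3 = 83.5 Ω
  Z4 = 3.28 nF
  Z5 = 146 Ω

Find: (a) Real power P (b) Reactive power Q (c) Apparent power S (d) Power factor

Step 1 — Angular frequency: ω = 2π·f = 2π·1.48e+04 = 9.299e+04 rad/s.
Step 2 — Component impedances:
  Z1: Z = jωL = j·9.299e+04·0.005 = 0 + j465 Ω
  Z2: Z = R = 36.9 Ω
  Z3: Z = R = 83.5 Ω
  Z4: Z = 1/(jωC) = -j/(ω·C) = 0 - j3279 Ω
  Z5: Z = R = 146 Ω
Step 3 — Bridge requires nodal analysis (the Z5 bridge couples midpoints C and D, so the two paths cannot be reduced to a simple series/parallel combination). Setting node B to ground and injecting 1 A at node A, the 3-node admittance system at A, C, D solves to V_A = Z_AB = 226.6 + j84.52 Ω = 241.9∠20.5° Ω.
Step 4 — Source phasor: V = 240∠165.5° V = -232.4 + j60.09 V.
Step 5 — Current: I = V / Z = -0.8133 + j0.5685 A = 0.9923∠145.0° A.
Step 6 — Complex power: S = V·I* = 223.1 + j83.22 VA.
Step 7 — Real power: P = Re(S) = 223.1 W.
Step 8 — Reactive power: Q = Im(S) = 83.22 VAR.
Step 9 — Apparent power: |S| = 238.1 VA.
Step 10 — Power factor: PF = P/|S| = 0.937 (lagging).

(a) P = 223.1 W  (b) Q = 83.22 VAR  (c) S = 238.1 VA  (d) PF = 0.937 (lagging)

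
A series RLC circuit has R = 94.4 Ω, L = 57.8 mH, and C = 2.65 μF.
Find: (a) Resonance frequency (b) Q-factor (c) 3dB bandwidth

Step 1 — Resonance: ω₀ = 1/√(LC) = 1/√(0.0578·2.65e-06) = 2555 rad/s.
Step 2 — f₀ = ω₀/(2π) = 406.7 Hz.
Step 3 — Series Q: Q = ω₀L/R = 2555·0.0578/94.4 = 1.564.
Step 4 — Bandwidth: Δω = ω₀/Q = 1633 rad/s; BW = Δω/(2π) = 259.9 Hz.

(a) f₀ = 406.7 Hz  (b) Q = 1.564  (c) BW = 259.9 Hz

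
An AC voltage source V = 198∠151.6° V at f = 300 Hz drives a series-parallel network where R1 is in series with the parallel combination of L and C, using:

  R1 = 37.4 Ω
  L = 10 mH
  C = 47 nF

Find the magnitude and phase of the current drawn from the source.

Step 1 — Angular frequency: ω = 2π·f = 2π·300 = 1885 rad/s.
Step 2 — Component impedances:
  R1: Z = R = 37.4 Ω
  L: Z = jωL = j·1885·0.01 = 0 + j18.85 Ω
  C: Z = 1/(jωC) = -j/(ω·C) = 0 - j1.129e+04 Ω
Step 3 — Parallel branch: L || C = 1/(1/L + 1/C) = 0 + j18.88 Ω.
Step 4 — Series with R1: Z_total = R1 + (L || C) = 37.4 + j18.88 Ω = 41.9∠26.8° Ω.
Step 5 — Source phasor: V = 198∠151.6° V = -174.2 + j94.17 V.
Step 6 — Ohm's law: I = V / Z_total = (-174.2 + j94.17) / (37.4 + j18.88) = -2.698 + j3.88 A.
Step 7 — Convert to polar: |I| = 4.726 A, ∠I = 124.8°.

I = 4.726∠124.8° A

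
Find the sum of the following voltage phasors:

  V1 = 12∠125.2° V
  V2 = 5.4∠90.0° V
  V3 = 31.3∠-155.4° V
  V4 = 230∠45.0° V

Step 1 — Convert each phasor to rectangular form:
  V1 = 12·(cos(125.2°) + j·sin(125.2°)) = -6.917 + j9.806 V
  V2 = 5.4·(cos(90.0°) + j·sin(90.0°)) = 0 + j5.4 V
  V3 = 31.3·(cos(-155.4°) + j·sin(-155.4°)) = -28.46 - j13.03 V
  V4 = 230·(cos(45.0°) + j·sin(45.0°)) = 162.6 + j162.6 V
Step 2 — Sum components: V_total = 127.3 + j164.8 V.
Step 3 — Convert to polar: |V_total| = 208.2 V, ∠V_total = 52.3°.

V_total = 208.2∠52.3° V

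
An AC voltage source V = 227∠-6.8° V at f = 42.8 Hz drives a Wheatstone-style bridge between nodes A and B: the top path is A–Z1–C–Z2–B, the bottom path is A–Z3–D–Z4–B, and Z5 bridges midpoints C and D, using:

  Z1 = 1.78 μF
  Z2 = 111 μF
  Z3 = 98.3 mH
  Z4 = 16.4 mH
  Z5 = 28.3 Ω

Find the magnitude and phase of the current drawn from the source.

Step 1 — Angular frequency: ω = 2π·f = 2π·42.8 = 268.9 rad/s.
Step 2 — Component impedances:
  Z1: Z = 1/(jωC) = -j/(ω·C) = 0 - j2089 Ω
  Z2: Z = 1/(jωC) = -j/(ω·C) = 0 - j33.5 Ω
  Z3: Z = jωL = j·268.9·0.0983 = 0 + j26.43 Ω
  Z4: Z = jωL = j·268.9·0.0164 = 0 + j4.41 Ω
  Z5: Z = R = 28.3 Ω
Step 3 — Bridge requires nodal analysis (the Z5 bridge couples midpoints C and D, so the two paths cannot be reduced to a simple series/parallel combination). Setting node B to ground and injecting 1 A at node A, the 3-node admittance system at A, C, D solves to V_A = Z_AB = 0.2763 + j31.58 Ω = 31.58∠89.5° Ω.
Step 4 — Source phasor: V = 227∠-6.8° V = 225.4 - j26.88 V.
Step 5 — Ohm's law: I = V / Z_total = (225.4 - j26.88) / (0.2763 + j31.58) = -0.7886 - j7.144 A.
Step 6 — Convert to polar: |I| = 7.188 A, ∠I = -96.3°.

I = 7.188∠-96.3° A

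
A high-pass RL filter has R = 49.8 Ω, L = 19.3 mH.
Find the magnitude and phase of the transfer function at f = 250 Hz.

Step 1 — Angular frequency: ω = 2π·250 = 1571 rad/s.
Step 2 — Transfer function: H(jω) = jωL/(R + jωL).
Step 3 — Numerator jωL = j·30.32; denominator R + jωL = 49.8 + j30.32.
Step 4 — H = 0.2704 + j0.4442.
Step 5 — Magnitude: |H| = 0.52 (-5.7 dB); phase: φ = 58.7°.

|H| = 0.52 (-5.7 dB), φ = 58.7°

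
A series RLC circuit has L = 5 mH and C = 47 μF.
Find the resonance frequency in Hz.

Step 1 — Resonance condition Im(Z)=0 gives ω₀ = 1/√(LC).
Step 2 — ω₀ = 1/√(0.005·4.7e-05) = 2063 rad/s.
Step 3 — f₀ = ω₀/(2π) = 328.3 Hz.

f₀ = 328.3 Hz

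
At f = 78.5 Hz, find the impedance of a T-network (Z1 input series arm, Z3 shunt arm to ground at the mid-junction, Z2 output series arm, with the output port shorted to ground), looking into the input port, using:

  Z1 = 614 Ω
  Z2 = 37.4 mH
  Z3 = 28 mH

Step 1 — Angular frequency: ω = 2π·f = 2π·78.5 = 493.2 rad/s.
Step 2 — Component impedances:
  Z1: Z = R = 614 Ω
  Z2: Z = jωL = j·493.2·0.0374 = 0 + j18.45 Ω
  Z3: Z = jωL = j·493.2·0.028 = 0 + j13.81 Ω
Step 3 — With the output port shorted to ground, the output series arm Z2 runs from the junction to ground; the shunt arm Z3 also runs from the junction to ground. They appear in parallel: Z3 || Z2 = 0 + j7.898 Ω.
Step 4 — Series with input arm Z1: Z_in = Z1 + (Z3 || Z2) = 614 + j7.898 Ω = 614.1∠0.7° Ω.

Z = 614 + j7.898 Ω = 614.1∠0.7° Ω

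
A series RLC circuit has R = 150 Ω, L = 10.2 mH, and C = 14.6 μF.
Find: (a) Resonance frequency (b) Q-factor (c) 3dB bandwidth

Step 1 — Resonance: ω₀ = 1/√(LC) = 1/√(0.0102·1.46e-05) = 2591 rad/s.
Step 2 — f₀ = ω₀/(2π) = 412.4 Hz.
Step 3 — Series Q: Q = ω₀L/R = 2591·0.0102/150 = 0.1762.
Step 4 — Bandwidth: Δω = ω₀/Q = 1.471e+04 rad/s; BW = Δω/(2π) = 2341 Hz.

(a) f₀ = 412.4 Hz  (b) Q = 0.1762  (c) BW = 2341 Hz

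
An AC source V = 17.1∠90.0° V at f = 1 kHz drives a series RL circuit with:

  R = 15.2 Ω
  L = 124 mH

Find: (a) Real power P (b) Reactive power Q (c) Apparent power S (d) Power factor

Step 1 — Angular frequency: ω = 2π·f = 2π·1000 = 6283 rad/s.
Step 2 — Component impedances:
  R: Z = R = 15.2 Ω
  L: Z = jωL = j·6283·0.124 = 0 + j779.1 Ω
Step 3 — Series combination: Z_total = R + L = 15.2 + j779.1 Ω = 779.3∠88.9° Ω.
Step 4 — Source phasor: V = 17.1∠90.0° V = 0 + j17.1 V.
Step 5 — Current: I = V / Z = 0.02194 + j0.000428 A = 0.02194∠1.1° A.
Step 6 — Complex power: S = V·I* = 0.007319 + j0.3752 VA.
Step 7 — Real power: P = Re(S) = 0.007319 W.
Step 8 — Reactive power: Q = Im(S) = 0.3752 VAR.
Step 9 — Apparent power: |S| = 0.3752 VA.
Step 10 — Power factor: PF = P/|S| = 0.01951 (lagging).

(a) P = 0.007319 W  (b) Q = 0.3752 VAR  (c) S = 0.3752 VA  (d) PF = 0.01951 (lagging)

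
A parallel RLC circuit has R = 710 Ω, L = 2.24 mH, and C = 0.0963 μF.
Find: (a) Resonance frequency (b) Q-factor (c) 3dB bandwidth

Step 1 — Resonance: ω₀ = 1/√(LC) = 1/√(0.00224·9.63e-08) = 6.809e+04 rad/s.
Step 2 — f₀ = ω₀/(2π) = 1.084e+04 Hz.
Step 3 — Parallel Q: Q = R/(ω₀L) = 710/(6.809e+04·0.00224) = 4.655.
Step 4 — Bandwidth: Δω = ω₀/Q = 1.463e+04 rad/s; BW = Δω/(2π) = 2328 Hz.

(a) f₀ = 1.084e+04 Hz  (b) Q = 4.655  (c) BW = 2328 Hz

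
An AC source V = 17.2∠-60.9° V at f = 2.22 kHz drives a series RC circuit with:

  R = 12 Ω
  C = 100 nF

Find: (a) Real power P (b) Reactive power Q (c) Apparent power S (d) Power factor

Step 1 — Angular frequency: ω = 2π·f = 2π·2220 = 1.395e+04 rad/s.
Step 2 — Component impedances:
  R: Z = R = 12 Ω
  C: Z = 1/(jωC) = -j/(ω·C) = 0 - j716.9 Ω
Step 3 — Series combination: Z_total = R + C = 12 - j716.9 Ω = 717∠-89.0° Ω.
Step 4 — Source phasor: V = 17.2∠-60.9° V = 8.365 - j15.03 V.
Step 5 — Current: I = V / Z = 0.02115 + j0.01131 A = 0.02399∠28.1° A.
Step 6 — Complex power: S = V·I* = 0.006905 - j0.4125 VA.
Step 7 — Real power: P = Re(S) = 0.006905 W.
Step 8 — Reactive power: Q = Im(S) = -0.4125 VAR.
Step 9 — Apparent power: |S| = 0.4126 VA.
Step 10 — Power factor: PF = P/|S| = 0.01674 (leading).

(a) P = 0.006905 W  (b) Q = -0.4125 VAR  (c) S = 0.4126 VA  (d) PF = 0.01674 (leading)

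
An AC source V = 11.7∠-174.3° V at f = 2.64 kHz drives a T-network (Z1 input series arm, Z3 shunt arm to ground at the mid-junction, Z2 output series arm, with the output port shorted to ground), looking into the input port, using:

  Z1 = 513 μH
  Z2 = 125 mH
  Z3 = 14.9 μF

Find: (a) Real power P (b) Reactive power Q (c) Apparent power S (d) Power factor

Step 1 — Angular frequency: ω = 2π·f = 2π·2640 = 1.659e+04 rad/s.
Step 2 — Component impedances:
  Z1: Z = jωL = j·1.659e+04·0.000513 = 0 + j8.509 Ω
  Z2: Z = jωL = j·1.659e+04·0.125 = 0 + j2073 Ω
  Z3: Z = 1/(jωC) = -j/(ω·C) = 0 - j4.046 Ω
Step 3 — With the output port shorted to ground, the output series arm Z2 runs from the junction to ground; the shunt arm Z3 also runs from the junction to ground. They appear in parallel: Z3 || Z2 = 0 - j4.054 Ω.
Step 4 — Series with input arm Z1: Z_in = Z1 + (Z3 || Z2) = 0 + j4.455 Ω = 4.455∠90.0° Ω.
Step 5 — Source phasor: V = 11.7∠-174.3° V = -11.64 - j1.162 V.
Step 6 — Current: I = V / Z = -0.2608 + j2.613 A = 2.626∠95.7° A.
Step 7 — Complex power: S = V·I* = 0 + j30.72 VA.
Step 8 — Real power: P = Re(S) = 0 W.
Step 9 — Reactive power: Q = Im(S) = 30.72 VAR.
Step 10 — Apparent power: |S| = 30.72 VA.
Step 11 — Power factor: PF = P/|S| = 0 (lagging).

(a) P = 0 W  (b) Q = 30.72 VAR  (c) S = 30.72 VA  (d) PF = 0 (lagging)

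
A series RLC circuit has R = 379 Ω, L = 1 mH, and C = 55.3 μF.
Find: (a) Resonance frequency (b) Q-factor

Step 1 — Resonance condition Im(Z)=0 gives ω₀ = 1/√(LC).
Step 2 — ω₀ = 1/√(0.001·5.53e-05) = 4252 rad/s.
Step 3 — f₀ = ω₀/(2π) = 676.8 Hz.
Step 4 — Series Q: Q = ω₀L/R = 4252·0.001/379 = 0.01122.

(a) f₀ = 676.8 Hz  (b) Q = 0.01122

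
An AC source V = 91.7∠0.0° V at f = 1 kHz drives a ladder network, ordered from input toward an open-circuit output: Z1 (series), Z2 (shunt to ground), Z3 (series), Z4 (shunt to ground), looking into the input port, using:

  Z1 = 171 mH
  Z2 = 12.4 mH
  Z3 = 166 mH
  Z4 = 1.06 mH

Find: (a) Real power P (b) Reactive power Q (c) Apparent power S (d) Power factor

Step 1 — Angular frequency: ω = 2π·f = 2π·1000 = 6283 rad/s.
Step 2 — Component impedances:
  Z1: Z = jωL = j·6283·0.171 = 0 + j1074 Ω
  Z2: Z = jωL = j·6283·0.0124 = 0 + j77.91 Ω
  Z3: Z = jωL = j·6283·0.166 = 0 + j1043 Ω
  Z4: Z = jωL = j·6283·0.00106 = 0 + j6.66 Ω
Step 3 — Ladder network (open output): work backward from the far end, alternating series and parallel combinations. Z_in = 0 + j1147 Ω = 1147∠90.0° Ω.
Step 4 — Source phasor: V = 91.7∠0.0° V = 91.7 V.
Step 5 — Current: I = V / Z = 0 - j0.07995 A = 0.07995∠-90.0° A.
Step 6 — Complex power: S = V·I* = 0 + j7.332 VA.
Step 7 — Real power: P = Re(S) = 0 W.
Step 8 — Reactive power: Q = Im(S) = 7.332 VAR.
Step 9 — Apparent power: |S| = 7.332 VA.
Step 10 — Power factor: PF = P/|S| = 0 (lagging).

(a) P = 0 W  (b) Q = 7.332 VAR  (c) S = 7.332 VA  (d) PF = 0 (lagging)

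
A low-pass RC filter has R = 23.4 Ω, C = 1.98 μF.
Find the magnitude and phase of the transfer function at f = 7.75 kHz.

Step 1 — Angular frequency: ω = 2π·7750 = 4.869e+04 rad/s.
Step 2 — Transfer function: H(jω) = 1/(1 + jωRC).
Step 3 — Denominator: 1 + jωRC = 1 + j·4.869e+04·23.4·1.98e-06 = 1 + j2.256.
Step 4 — H = 0.1642 - j0.3705.
Step 5 — Magnitude: |H| = 0.4052 (-7.8 dB); phase: φ = -66.1°.

|H| = 0.4052 (-7.8 dB), φ = -66.1°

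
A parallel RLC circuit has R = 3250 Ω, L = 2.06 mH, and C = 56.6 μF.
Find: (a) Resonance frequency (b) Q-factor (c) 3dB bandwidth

Step 1 — Resonance: ω₀ = 1/√(LC) = 1/√(0.00206·5.66e-05) = 2929 rad/s.
Step 2 — f₀ = ω₀/(2π) = 466.1 Hz.
Step 3 — Parallel Q: Q = R/(ω₀L) = 3250/(2929·0.00206) = 538.7.
Step 4 — Bandwidth: Δω = ω₀/Q = 5.436 rad/s; BW = Δω/(2π) = 0.8652 Hz.

(a) f₀ = 466.1 Hz  (b) Q = 538.7  (c) BW = 0.8652 Hz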